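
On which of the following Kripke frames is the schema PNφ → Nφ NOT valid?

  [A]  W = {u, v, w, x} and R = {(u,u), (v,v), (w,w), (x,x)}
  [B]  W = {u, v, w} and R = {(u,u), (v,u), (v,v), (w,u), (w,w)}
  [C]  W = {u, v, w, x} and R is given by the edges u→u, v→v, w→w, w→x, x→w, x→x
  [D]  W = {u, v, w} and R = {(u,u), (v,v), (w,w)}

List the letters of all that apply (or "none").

The schema PNφ → Nφ is the dual of axiom 5; it is valid on a frame iff R is euclidean.
(A) R is euclidean (any two R-successors of the same world are R-related), so the schema is valid here.
(B) R is not euclidean (v R u and v R v but not u R v), so the schema fails here.
(C) R is euclidean (any two R-successors of the same world are R-related), so the schema is valid here.
(D) R is euclidean (any two R-successors of the same world are R-related), so the schema is valid here.

B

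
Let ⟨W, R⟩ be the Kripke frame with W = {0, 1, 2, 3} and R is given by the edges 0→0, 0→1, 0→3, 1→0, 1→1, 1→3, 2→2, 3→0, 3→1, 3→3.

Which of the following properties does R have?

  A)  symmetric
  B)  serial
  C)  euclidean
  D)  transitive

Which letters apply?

A, B, C, D

(A) symmetric: every R-edge is matched by its reverse.
(B) serial: every world has an R-successor.
(C) euclidean: any two R-successors of the same world are R-related.
(D) transitive: R is closed under composition.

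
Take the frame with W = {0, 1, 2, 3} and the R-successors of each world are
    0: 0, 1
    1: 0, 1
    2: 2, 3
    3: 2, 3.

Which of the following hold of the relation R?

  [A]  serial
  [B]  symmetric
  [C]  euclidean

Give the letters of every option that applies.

A, B, C

(A) serial: every world has an R-successor.
(B) symmetric: every R-edge is matched by its reverse.
(C) euclidean: any two R-successors of the same world are R-related.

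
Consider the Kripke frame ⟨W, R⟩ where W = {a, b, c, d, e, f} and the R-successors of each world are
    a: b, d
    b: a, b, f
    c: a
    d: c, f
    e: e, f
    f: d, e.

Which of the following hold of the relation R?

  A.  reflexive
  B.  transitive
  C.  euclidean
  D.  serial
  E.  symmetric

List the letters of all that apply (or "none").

D

(A) not reflexive: not a R a.
(B) not transitive: a R b and b R a but not a R a.
(C) not euclidean: a R b and a R d but not b R d.
(D) serial: every world has an R-successor.
(E) not symmetric: a R d but not d R a.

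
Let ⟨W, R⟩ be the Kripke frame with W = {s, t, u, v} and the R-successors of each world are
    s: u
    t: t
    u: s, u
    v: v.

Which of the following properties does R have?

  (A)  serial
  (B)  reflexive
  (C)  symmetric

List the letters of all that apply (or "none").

A, C

(A) serial: every world has an R-successor.
(B) not reflexive: not s R s.
(C) symmetric: every R-edge is matched by its reverse.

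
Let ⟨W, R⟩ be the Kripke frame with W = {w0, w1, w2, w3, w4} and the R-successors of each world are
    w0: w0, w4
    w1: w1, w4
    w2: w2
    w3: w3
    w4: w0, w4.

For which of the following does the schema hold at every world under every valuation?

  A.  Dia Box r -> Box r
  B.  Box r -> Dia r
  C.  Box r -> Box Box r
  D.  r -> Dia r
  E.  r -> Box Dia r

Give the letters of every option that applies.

B, D

R is reflexive: each world relates to itself.
R is not symmetric: w1 R w4 but not w4 R w1.
R is not transitive: w1 R w4 and w4 R w0 but not w1 R w0.
R is not euclidean: w1 R w4 and w1 R w1 but not w4 R w1.
R is serial: every world has an R-successor.
(A) Dia Box r -> Box r is the dual of axiom 5, which corresponds to the euclidean property. R is not euclidean — not valid.
(B) Box r -> Dia r (axiom D) characterises the serial frames. R is serial — valid.
(C) Box r -> Box Box r is axiom 4; it is valid on a frame exactly when R is transitive. R is not transitive, so not valid.
(D) r -> Dia r is the dual of axiom T, which corresponds to reflexivity. R is reflexive — valid.
(E) axiom B: valid iff R is symmetric. R is not symmetric — not valid.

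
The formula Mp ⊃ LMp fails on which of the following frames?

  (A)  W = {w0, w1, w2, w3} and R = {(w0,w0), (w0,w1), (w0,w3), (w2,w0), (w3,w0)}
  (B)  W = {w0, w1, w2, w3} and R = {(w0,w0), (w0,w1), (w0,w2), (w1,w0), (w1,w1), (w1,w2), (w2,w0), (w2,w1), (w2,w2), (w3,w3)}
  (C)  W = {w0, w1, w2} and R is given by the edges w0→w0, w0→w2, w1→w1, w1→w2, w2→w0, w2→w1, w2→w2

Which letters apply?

The schema Mp ⊃ LMp is axiom 5; it is valid on a frame iff R is euclidean.
(A) R is not euclidean (w0 R w1 and w0 R w0 but not w1 R w0), so the schema fails here.
(B) R is euclidean (any two R-successors of the same world are R-related), so the schema is valid here.
(C) R is not euclidean (w2 R w0 and w2 R w1 but not w0 R w1), so the schema fails here.

A, C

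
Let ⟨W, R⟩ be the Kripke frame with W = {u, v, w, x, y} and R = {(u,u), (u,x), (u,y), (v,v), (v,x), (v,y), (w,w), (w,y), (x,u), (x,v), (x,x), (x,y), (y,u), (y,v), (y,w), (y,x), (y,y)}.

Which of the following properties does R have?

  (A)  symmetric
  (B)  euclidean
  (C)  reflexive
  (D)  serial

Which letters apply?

A, C, D

(A) symmetric: every R-edge is matched by its reverse.
(B) not euclidean: x R u and x R v but not u R v.
(C) reflexive: each world relates to itself.
(D) serial: every world has an R-successor.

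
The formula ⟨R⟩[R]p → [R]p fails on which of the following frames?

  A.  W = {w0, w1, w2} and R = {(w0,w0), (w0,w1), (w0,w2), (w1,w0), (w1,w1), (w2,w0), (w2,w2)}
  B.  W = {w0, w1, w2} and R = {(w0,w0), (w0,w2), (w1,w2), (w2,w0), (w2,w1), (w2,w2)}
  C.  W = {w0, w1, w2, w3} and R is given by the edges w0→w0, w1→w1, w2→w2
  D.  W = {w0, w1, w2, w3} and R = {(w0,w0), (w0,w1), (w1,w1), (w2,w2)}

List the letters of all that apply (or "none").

A, B, D

The schema ⟨R⟩[R]p → [R]p is the dual of axiom 5; it is valid on a frame iff R is euclidean.
(A) R is not euclidean (w0 R w1 and w0 R w2 but not w1 R w2), so the schema fails here.
(B) R is not euclidean (w2 R w0 and w2 R w1 but not w0 R w1), so the schema fails here.
(C) R is euclidean (any two R-successors of the same world are R-related), so the schema is valid here.
(D) R is not euclidean (w0 R w1 and w0 R w0 but not w1 R w0), so the schema fails here.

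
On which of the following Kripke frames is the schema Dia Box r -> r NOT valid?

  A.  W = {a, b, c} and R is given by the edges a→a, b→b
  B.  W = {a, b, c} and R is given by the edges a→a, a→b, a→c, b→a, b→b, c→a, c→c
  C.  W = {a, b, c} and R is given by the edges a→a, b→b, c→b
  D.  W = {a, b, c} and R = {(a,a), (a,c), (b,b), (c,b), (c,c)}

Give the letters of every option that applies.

C, D

The schema Dia Box r -> r is the dual of axiom B; it is valid on a frame iff R is symmetric.
(A) R is symmetric (every R-edge is matched by its reverse), so the schema is valid here.
(B) R is symmetric (every R-edge is matched by its reverse), so the schema is valid here.
(C) R is not symmetric (c R b but not b R c), so the schema fails here.
(D) R is not symmetric (a R c but not c R a), so the schema fails here.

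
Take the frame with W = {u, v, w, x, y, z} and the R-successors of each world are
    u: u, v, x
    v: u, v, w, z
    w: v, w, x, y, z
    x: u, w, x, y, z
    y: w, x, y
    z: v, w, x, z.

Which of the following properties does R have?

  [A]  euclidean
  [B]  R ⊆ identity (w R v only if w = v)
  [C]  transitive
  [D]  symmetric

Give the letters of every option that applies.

D

(A) not euclidean: u R v and u R x but not v R x.
(B) not ⊆ identity: u R v with u ≠ v.
(C) not transitive: u R v and v R w but not u R w.
(D) symmetric: every R-edge is matched by its reverse.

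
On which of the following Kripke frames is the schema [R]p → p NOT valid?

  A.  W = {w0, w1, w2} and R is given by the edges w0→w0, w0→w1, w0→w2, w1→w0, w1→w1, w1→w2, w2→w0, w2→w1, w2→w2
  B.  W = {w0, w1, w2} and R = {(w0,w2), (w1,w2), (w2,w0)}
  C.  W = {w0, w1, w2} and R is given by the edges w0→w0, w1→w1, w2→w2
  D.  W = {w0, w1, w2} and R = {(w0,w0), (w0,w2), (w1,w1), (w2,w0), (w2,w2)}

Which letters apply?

The schema [R]p → p is axiom T; it is valid on a frame iff R is reflexive.
(A) R is reflexive (each world relates to itself), so the schema is valid here.
(B) R is not reflexive (not w0 R w0), so the schema fails here.
(C) R is reflexive (each world relates to itself), so the schema is valid here.
(D) R is reflexive (each world relates to itself), so the schema is valid here.

B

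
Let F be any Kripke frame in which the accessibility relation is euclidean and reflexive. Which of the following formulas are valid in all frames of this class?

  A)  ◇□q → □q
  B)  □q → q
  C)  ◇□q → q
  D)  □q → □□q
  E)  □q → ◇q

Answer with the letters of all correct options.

A reflexive euclidean relation is also symmetric (from wRw and wRv the euclidean condition gives vRw) and hence transitive; it is an equivalence relation.
(A) ◇□q → □q (the dual of axiom 5) characterises the euclidean frames. Every such R is euclidean — valid.
(B) □q → q is axiom T; it is valid on a frame exactly when R is reflexive. Every such R is reflexive, so valid.
(C) ◇□q → q (the dual of axiom B) characterises the symmetric frames. Every such R is symmetric — valid.
(D) □q → □□q is axiom 4, which corresponds to transitivity. Every such R is transitive — valid.
(E) axiom D: valid iff R is serial. Every such R is serial — valid.

A, B, C, D, E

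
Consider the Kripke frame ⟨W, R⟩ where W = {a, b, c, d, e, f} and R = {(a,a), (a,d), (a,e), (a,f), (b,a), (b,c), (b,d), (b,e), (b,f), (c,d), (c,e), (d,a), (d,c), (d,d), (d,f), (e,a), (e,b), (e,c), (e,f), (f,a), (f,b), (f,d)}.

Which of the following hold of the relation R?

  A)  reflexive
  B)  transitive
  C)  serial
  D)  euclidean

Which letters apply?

(A) not reflexive: not b R b.
(B) not transitive: a R d and d R c but not a R c.
(C) serial: every world has an R-successor.
(D) not euclidean: a R d and a R e but not d R e.

C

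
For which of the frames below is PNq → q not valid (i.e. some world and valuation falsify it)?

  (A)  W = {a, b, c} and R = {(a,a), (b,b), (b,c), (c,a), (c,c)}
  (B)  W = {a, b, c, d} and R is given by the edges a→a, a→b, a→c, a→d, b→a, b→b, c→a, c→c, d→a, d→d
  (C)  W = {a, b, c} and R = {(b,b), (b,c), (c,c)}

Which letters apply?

The schema PNq → q is the dual of axiom B; it is valid on a frame iff R is symmetric.
(A) R is not symmetric (b R c but not c R b), so the schema fails here.
(B) R is symmetric (every R-edge is matched by its reverse), so the schema is valid here.
(C) R is not symmetric (b R c but not c R b), so the schema fails here.

A, C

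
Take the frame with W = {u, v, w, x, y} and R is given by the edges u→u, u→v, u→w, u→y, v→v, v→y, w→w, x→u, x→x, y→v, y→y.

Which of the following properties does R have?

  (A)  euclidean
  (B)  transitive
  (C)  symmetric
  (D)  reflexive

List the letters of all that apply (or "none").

(A) not euclidean: u R v and u R u but not v R u.
(B) not transitive: x R u and u R v but not x R v.
(C) not symmetric: u R v but not v R u.
(D) reflexive: each world relates to itself.

D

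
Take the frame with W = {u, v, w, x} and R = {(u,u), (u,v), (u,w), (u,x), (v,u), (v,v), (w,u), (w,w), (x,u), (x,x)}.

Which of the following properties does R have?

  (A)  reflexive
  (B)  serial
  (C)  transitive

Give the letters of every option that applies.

A, B

(A) reflexive: each world relates to itself.
(B) serial: every world has an R-successor.
(C) not transitive: v R u and u R w but not v R w.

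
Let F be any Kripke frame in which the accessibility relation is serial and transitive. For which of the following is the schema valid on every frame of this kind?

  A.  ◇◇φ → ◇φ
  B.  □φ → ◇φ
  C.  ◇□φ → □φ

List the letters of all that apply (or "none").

A, B

(A) ◇◇φ → ◇φ (the dual of axiom 4) characterises the transitive frames. Every such R is transitive — valid.
(B) axiom D: valid iff R is serial. Every such R is serial — valid.
(C) ◇□φ → □φ (the dual of axiom 5) characterises the euclidean frames. Such an R need not be euclidean — not valid.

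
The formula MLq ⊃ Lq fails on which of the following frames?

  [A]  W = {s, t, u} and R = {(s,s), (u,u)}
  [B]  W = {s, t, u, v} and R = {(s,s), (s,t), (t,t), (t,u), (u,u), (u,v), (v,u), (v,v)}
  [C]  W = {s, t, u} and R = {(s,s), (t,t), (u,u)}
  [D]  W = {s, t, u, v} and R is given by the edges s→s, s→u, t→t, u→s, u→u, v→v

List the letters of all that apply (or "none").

The schema MLq ⊃ Lq is the dual of axiom 5; it is valid on a frame iff R is euclidean.
(A) R is euclidean (any two R-successors of the same world are R-related), so the schema is valid here.
(B) R is not euclidean (s R t and s R s but not t R s), so the schema fails here.
(C) R is euclidean (any two R-successors of the same world are R-related), so the schema is valid here.
(D) R is euclidean (any two R-successors of the same world are R-related), so the schema is valid here.

B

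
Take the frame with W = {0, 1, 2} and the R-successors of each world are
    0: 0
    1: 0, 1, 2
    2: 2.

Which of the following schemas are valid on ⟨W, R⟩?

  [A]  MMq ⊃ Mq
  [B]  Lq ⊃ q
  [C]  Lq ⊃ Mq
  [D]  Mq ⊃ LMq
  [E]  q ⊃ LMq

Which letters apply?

A, B, C

R is reflexive: each world relates to itself.
R is not symmetric: 1 R 0 but not 0 R 1.
R is transitive: R is closed under composition.
R is not euclidean: 1 R 0 and 1 R 1 but not 0 R 1.
R is serial: every world has an R-successor.
(A) the dual of axiom 4: valid iff R is transitive. R is transitive — valid.
(B) Lq ⊃ q is axiom T; it is valid on a frame exactly when R is reflexive. R is reflexive, so valid.
(C) Lq ⊃ Mq is axiom D; it is valid on a frame exactly when R is serial. R is serial, so valid.
(D) axiom 5: valid iff R is euclidean. R is not euclidean — not valid.
(E) q ⊃ LMq (axiom B) characterises the symmetric frames. R is not symmetric — not valid.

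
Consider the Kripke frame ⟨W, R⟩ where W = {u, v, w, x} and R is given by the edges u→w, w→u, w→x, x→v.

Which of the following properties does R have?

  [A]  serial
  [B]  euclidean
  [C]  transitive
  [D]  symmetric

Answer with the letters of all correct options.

none

(A) not serial: v has no R-successor.
(B) not euclidean: w R u and w R x but not u R x.
(C) not transitive: u R w and w R u but not u R u.
(D) not symmetric: w R x but not x R w.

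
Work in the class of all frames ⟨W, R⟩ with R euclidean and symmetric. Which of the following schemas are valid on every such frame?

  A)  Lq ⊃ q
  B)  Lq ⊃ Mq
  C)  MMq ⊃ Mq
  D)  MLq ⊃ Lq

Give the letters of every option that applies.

C, D

A symmetric euclidean relation is transitive (uRv and vRw give vRu by symmetry, then uRw by the euclidean condition, applied at v).
(A) Lq ⊃ q (axiom T) characterises the reflexive frames. Such an R need not be reflexive — not valid.
(B) axiom D: valid iff R is serial. Such an R need not be serial — not valid.
(C) MMq ⊃ Mq (the dual of axiom 4) characterises the transitive frames. Every such R is transitive — valid.
(D) MLq ⊃ Lq is the dual of axiom 5, which corresponds to the euclidean property. Every such R is euclidean — valid.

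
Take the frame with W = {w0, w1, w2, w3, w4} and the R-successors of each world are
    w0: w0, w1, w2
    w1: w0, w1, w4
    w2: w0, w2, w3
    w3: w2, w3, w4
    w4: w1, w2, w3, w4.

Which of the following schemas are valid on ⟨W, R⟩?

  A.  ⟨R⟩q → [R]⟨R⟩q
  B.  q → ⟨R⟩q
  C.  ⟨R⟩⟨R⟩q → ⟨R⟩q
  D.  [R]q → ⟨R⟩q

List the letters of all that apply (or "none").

B, D

R is reflexive: each world relates to itself.
R is not transitive: w0 R w1 and w1 R w4 but not w0 R w4.
R is not euclidean: w0 R w1 and w0 R w2 but not w1 R w2.
R is serial: every world has an R-successor.
(A) axiom 5: valid iff R is euclidean. R is not euclidean — not valid.
(B) the dual of axiom T: valid iff R is reflexive. R is reflexive — valid.
(C) ⟨R⟩⟨R⟩q → ⟨R⟩q is the dual of axiom 4, which corresponds to transitivity. R is not transitive — not valid.
(D) [R]q → ⟨R⟩q is axiom D; it is valid on a frame exactly when R is serial. R is serial, so valid.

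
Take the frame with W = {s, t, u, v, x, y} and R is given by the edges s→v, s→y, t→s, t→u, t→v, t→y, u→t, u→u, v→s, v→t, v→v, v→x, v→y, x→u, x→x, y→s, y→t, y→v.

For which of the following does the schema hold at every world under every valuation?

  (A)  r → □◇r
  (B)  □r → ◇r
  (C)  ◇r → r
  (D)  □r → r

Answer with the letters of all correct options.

R is not reflexive: not s R s.
R is not symmetric: t R s but not s R t.
R is serial: every world has an R-successor.
R is not a subset of the identity: s R v with s ≠ v.
(A) r → □◇r (axiom B) characterises the symmetric frames. R is not symmetric — not valid.
(B) □r → ◇r is axiom D, which corresponds to seriality. R is serial — valid.
(C) ◇r → r is valid only on frames where every R-edge is a self-loop. Here R ⊄ identity — not valid.
(D) axiom T: valid iff R is reflexive. R is not reflexive — not valid.

B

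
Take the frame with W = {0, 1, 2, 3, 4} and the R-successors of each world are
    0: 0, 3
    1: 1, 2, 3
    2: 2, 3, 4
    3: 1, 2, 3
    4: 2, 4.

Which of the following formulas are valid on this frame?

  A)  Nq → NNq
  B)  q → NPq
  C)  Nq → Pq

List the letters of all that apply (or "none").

R is not symmetric: 0 R 3 but not 3 R 0.
R is not transitive: 0 R 3 and 3 R 1 but not 0 R 1.
R is serial: every world has an R-successor.
(A) Nq → NNq is axiom 4, which corresponds to transitivity. R is not transitive — not valid.
(B) axiom B: valid iff R is symmetric. R is not symmetric — not valid.
(C) axiom D: valid iff R is serial. R is serial — valid.

C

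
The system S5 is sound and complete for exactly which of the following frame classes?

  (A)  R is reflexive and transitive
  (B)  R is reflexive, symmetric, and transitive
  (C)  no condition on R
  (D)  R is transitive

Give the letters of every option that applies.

(A) this class determines S4, not S5.
(B) S5 is sound and complete for exactly this class.
(C) this class determines K, not S5.
(D) this class determines K4, not S5.

B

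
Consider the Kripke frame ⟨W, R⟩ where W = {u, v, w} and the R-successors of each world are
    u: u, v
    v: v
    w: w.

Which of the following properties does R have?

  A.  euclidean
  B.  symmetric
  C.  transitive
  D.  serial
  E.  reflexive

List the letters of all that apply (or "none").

C, D, E

(A) not euclidean: u R v and u R u but not v R u.
(B) not symmetric: u R v but not v R u.
(C) transitive: R is closed under composition.
(D) serial: every world has an R-successor.
(E) reflexive: each world relates to itself.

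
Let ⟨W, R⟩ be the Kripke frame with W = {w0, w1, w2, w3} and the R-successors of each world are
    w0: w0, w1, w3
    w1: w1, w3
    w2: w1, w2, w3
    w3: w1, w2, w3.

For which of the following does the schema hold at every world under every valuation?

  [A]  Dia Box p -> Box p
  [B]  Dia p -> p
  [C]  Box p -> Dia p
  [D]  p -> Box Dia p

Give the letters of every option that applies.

C

R is not symmetric: w0 R w1 but not w1 R w0.
R is not euclidean: w0 R w1 and w0 R w0 but not w1 R w0.
R is serial: every world has an R-successor.
R is not a subset of the identity: w0 R w1 with w0 ≠ w1.
(A) Dia Box p -> Box p is the dual of axiom 5, which corresponds to the euclidean property. R is not euclidean — not valid.
(B) Dia p -> p (the converse of T) corresponds to R being a subset of the identity. Here R ⊄ identity, so not valid.
(C) Box p -> Dia p (axiom D) characterises the serial frames. R is serial — valid.
(D) axiom B: valid iff R is symmetric. R is not symmetric — not valid.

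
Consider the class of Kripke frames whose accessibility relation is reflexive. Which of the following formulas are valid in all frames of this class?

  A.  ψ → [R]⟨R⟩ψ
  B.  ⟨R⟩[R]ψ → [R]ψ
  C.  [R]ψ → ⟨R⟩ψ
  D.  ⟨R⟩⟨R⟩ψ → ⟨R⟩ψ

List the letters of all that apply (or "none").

C

A reflexive relation is serial.
(A) ψ → [R]⟨R⟩ψ (axiom B) characterises the symmetric frames. Such an R need not be symmetric — not valid.
(B) ⟨R⟩[R]ψ → [R]ψ is the dual of axiom 5; it is valid on a frame exactly when R is euclidean. Such an R need not be euclidean, so not valid.
(C) [R]ψ → ⟨R⟩ψ (axiom D) characterises the serial frames. Every such R is serial — valid.
(D) the dual of axiom 4: valid iff R is transitive. Such an R need not be transitive — not valid.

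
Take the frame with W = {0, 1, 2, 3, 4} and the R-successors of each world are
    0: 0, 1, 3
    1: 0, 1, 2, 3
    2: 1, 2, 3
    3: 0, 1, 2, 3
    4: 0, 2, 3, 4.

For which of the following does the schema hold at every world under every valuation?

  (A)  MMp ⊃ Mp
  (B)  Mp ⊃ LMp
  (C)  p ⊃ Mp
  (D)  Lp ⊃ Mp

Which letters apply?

C, D

R is reflexive: each world relates to itself.
R is not transitive: 0 R 1 and 1 R 2 but not 0 R 2.
R is not euclidean: 1 R 0 and 1 R 2 but not 0 R 2.
R is serial: every world has an R-successor.
(A) MMp ⊃ Mp is the dual of axiom 4, which corresponds to transitivity. R is not transitive — not valid.
(B) Mp ⊃ LMp is axiom 5, which corresponds to the euclidean property. R is not euclidean — not valid.
(C) the dual of axiom T: valid iff R is reflexive. R is reflexive — valid.
(D) axiom D: valid iff R is serial. R is serial — valid.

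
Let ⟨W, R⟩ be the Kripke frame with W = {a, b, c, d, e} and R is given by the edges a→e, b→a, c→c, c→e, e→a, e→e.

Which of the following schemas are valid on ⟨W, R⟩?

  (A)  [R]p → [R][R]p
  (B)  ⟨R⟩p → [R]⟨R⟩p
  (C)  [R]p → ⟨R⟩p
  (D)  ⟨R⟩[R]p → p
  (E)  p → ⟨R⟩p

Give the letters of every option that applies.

R is not reflexive: not a R a.
R is not symmetric: b R a but not a R b.
R is not transitive: a R e and e R a but not a R a.
R is not euclidean: c R e and c R c but not e R c.
R is not serial: d has no R-successor.
(A) axiom 4: valid iff R is transitive. R is not transitive — not valid.
(B) ⟨R⟩p → [R]⟨R⟩p is axiom 5, which corresponds to the euclidean property. R is not euclidean — not valid.
(C) [R]p → ⟨R⟩p (axiom D) characterises the serial frames. R is not serial — not valid.
(D) ⟨R⟩[R]p → p (the dual of axiom B) characterises the symmetric frames. R is not symmetric — not valid.
(E) p → ⟨R⟩p is the dual of axiom T; it is valid on a frame exactly when R is reflexive. R is not reflexive, so not valid.

none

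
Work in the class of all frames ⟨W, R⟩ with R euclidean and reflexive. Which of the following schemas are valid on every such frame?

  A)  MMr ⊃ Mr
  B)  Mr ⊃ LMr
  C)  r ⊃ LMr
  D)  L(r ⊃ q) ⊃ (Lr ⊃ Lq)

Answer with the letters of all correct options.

A, B, C, D

A reflexive euclidean relation is also symmetric (from wRw and wRv the euclidean condition gives vRw) and hence transitive; it is an equivalence relation.
(A) MMr ⊃ Mr is the dual of axiom 4, which corresponds to transitivity. Every such R is transitive — valid.
(B) Mr ⊃ LMr is axiom 5, which corresponds to the euclidean property. Every such R is euclidean — valid.
(C) r ⊃ LMr is axiom B, which corresponds to symmetry. Every such R is symmetric — valid.
(D) L(r ⊃ q) ⊃ (Lr ⊃ Lq) is the K axiom; it holds on all frames — valid.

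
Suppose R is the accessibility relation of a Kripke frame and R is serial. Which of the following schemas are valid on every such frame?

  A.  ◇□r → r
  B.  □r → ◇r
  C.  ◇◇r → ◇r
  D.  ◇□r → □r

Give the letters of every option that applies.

B

(A) the dual of axiom B: valid iff R is symmetric. Such an R need not be symmetric — not valid.
(B) □r → ◇r is axiom D, which corresponds to seriality. Every such R is serial — valid.
(C) ◇◇r → ◇r is the dual of axiom 4, which corresponds to transitivity. Such an R need not be transitive — not valid.
(D) ◇□r → □r is the dual of axiom 5; it is valid on a frame exactly when R is euclidean. Such an R need not be euclidean, so not valid.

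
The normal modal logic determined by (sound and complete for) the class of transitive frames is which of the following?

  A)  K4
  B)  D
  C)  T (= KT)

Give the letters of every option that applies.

A

(A) K4 is determined by exactly this class.
(B) D is determined by the class of serial frames.
(C) T (= KT) is determined by the class of reflexive frames.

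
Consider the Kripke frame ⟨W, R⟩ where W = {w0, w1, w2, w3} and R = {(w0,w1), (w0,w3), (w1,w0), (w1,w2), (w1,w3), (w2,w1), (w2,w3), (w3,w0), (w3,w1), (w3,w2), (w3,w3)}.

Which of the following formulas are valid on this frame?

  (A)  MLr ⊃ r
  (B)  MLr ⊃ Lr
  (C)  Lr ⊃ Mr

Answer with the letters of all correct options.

R is symmetric: every R-edge is matched by its reverse.
R is not euclidean: w1 R w0 and w1 R w2 but not w0 R w2.
R is serial: every world has an R-successor.
(A) MLr ⊃ r is the dual of axiom B, which corresponds to symmetry. R is symmetric — valid.
(B) MLr ⊃ Lr is the dual of axiom 5, which corresponds to the euclidean property. R is not euclidean — not valid.
(C) axiom D: valid iff R is serial. R is serial — valid.

A, C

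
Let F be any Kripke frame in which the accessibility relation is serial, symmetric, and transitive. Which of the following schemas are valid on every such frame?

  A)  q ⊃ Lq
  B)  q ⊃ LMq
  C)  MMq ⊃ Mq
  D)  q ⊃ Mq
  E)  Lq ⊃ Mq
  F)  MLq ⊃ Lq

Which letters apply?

A serial symmetric transitive relation is reflexive (take any v with uRv; symmetry gives vRu and transitivity gives uRu), hence an equivalence relation.
(A) q ⊃ Lq is equivalent to ◇p→p; it holds exactly when R ⊆ identity. Such an R need not be a subset of the identity — not valid.
(B) q ⊃ LMq is axiom B, which corresponds to symmetry. Every such R is symmetric — valid.
(C) MMq ⊃ Mq is the dual of axiom 4, which corresponds to transitivity. Every such R is transitive — valid.
(D) q ⊃ Mq (the dual of axiom T) characterises the reflexive frames. Every such R is reflexive — valid.
(E) Lq ⊃ Mq (axiom D) characterises the serial frames. Every such R is serial — valid.
(F) MLq ⊃ Lq is the dual of axiom 5, which corresponds to the euclidean property. Every such R is euclidean — valid.

B, C, D, E, F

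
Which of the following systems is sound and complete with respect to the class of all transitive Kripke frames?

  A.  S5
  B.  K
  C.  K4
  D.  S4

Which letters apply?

C

(A) S5 is determined by the class of reflexive, symmetric, and transitive frames.
(B) K is determined by the class of arbitrary frames.
(C) K4 is determined by exactly this class.
(D) S4 is determined by the class of reflexive and transitive frames.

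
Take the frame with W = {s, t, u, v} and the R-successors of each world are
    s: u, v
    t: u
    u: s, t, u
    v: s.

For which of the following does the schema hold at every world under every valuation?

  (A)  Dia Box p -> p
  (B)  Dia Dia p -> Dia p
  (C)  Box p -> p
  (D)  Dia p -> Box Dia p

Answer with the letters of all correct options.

A

R is not reflexive: not s R s.
R is symmetric: every R-edge is matched by its reverse.
R is not transitive: s R u and u R s but not s R s.
R is not euclidean: s R u and s R v but not u R v.
(A) Dia Box p -> p is the dual of axiom B, which corresponds to symmetry. R is symmetric — valid.
(B) Dia Dia p -> Dia p (the dual of axiom 4) characterises the transitive frames. R is not transitive — not valid.
(C) Box p -> p is axiom T, which corresponds to reflexivity. R is not reflexive — not valid.
(D) Dia p -> Box Dia p is axiom 5; it is valid on a frame exactly when R is euclidean. R is not euclidean, so not valid.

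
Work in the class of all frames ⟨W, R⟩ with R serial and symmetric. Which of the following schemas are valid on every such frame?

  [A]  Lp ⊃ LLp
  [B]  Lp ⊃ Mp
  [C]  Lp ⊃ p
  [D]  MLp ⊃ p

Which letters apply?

(A) Lp ⊃ LLp (axiom 4) characterises the transitive frames. Such an R need not be transitive — not valid.
(B) Lp ⊃ Mp is axiom D; it is valid on a frame exactly when R is serial. Every such R is serial, so valid.
(C) Lp ⊃ p is axiom T, which corresponds to reflexivity. Such an R need not be reflexive — not valid.
(D) MLp ⊃ p is the dual of axiom B, which corresponds to symmetry. Every such R is symmetric — valid.

B, D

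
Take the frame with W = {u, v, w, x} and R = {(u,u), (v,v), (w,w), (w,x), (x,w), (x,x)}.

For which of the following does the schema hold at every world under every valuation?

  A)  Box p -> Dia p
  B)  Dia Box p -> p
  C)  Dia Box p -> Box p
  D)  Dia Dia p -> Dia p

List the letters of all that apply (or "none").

A, B, C, D

R is symmetric: every R-edge is matched by its reverse.
R is transitive: R is closed under composition.
R is euclidean: any two R-successors of the same world are R-related.
R is serial: every world has an R-successor.
(A) axiom D: valid iff R is serial. R is serial — valid.
(B) Dia Box p -> p is the dual of axiom B; it is valid on a frame exactly when R is symmetric. R is symmetric, so valid.
(C) Dia Box p -> Box p is the dual of axiom 5, which corresponds to the euclidean property. R is euclidean — valid.
(D) Dia Dia p -> Dia p is the dual of axiom 4, which corresponds to transitivity. R is transitive — valid.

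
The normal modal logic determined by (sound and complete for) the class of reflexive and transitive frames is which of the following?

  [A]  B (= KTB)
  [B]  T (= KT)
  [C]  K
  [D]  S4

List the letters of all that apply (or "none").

D

(A) B (= KTB) is determined by the class of reflexive and symmetric frames.
(B) T (= KT) is determined by the class of reflexive frames.
(C) K is determined by the class of arbitrary frames.
(D) S4 is determined by exactly this class.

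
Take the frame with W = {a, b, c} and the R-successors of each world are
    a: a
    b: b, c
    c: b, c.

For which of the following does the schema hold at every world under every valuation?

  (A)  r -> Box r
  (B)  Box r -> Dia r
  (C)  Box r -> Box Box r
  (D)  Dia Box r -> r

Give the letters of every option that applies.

R is symmetric: every R-edge is matched by its reverse.
R is transitive: R is closed under composition.
R is serial: every world has an R-successor.
R is not a subset of the identity: b R c with b ≠ c.
(A) r -> Box r is equivalent to ◇p→p; it holds exactly when R ⊆ identity. Here R ⊄ identity — not valid.
(B) axiom D: valid iff R is serial. R is serial — valid.
(C) Box r -> Box Box r is axiom 4; it is valid on a frame exactly when R is transitive. R is transitive, so valid.
(D) Dia Box r -> r (the dual of axiom B) characterises the symmetric frames. R is symmetric — valid.

B, C, D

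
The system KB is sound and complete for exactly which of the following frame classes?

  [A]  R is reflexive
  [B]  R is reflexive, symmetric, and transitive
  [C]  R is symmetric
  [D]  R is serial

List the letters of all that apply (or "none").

(A) this class determines T (= KT), not KB.
(B) this class determines S5, not KB.
(C) KB is sound and complete for exactly this class.
(D) this class determines D, not KB.

C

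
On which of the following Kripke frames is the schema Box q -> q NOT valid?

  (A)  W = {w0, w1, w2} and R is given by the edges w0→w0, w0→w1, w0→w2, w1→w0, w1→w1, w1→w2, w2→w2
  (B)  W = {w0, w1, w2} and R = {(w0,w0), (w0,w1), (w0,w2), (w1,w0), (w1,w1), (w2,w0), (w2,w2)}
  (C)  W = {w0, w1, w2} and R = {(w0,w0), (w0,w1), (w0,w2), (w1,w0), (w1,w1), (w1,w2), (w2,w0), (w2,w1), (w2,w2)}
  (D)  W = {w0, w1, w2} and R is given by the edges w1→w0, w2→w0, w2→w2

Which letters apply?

D

The schema Box q -> q is axiom T; it is valid on a frame iff R is reflexive.
(A) R is reflexive (each world relates to itself), so the schema is valid here.
(B) R is reflexive (each world relates to itself), so the schema is valid here.
(C) R is reflexive (each world relates to itself), so the schema is valid here.
(D) R is not reflexive (not w0 R w0), so the schema fails here.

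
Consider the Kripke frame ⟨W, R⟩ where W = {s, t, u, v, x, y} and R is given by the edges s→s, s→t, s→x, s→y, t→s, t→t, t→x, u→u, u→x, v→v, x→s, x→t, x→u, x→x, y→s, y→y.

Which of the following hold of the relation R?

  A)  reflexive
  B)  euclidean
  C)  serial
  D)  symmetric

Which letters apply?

A, C, D

(A) reflexive: each world relates to itself.
(B) not euclidean: s R t and s R y but not t R y.
(C) serial: every world has an R-successor.
(D) symmetric: every R-edge is matched by its reverse.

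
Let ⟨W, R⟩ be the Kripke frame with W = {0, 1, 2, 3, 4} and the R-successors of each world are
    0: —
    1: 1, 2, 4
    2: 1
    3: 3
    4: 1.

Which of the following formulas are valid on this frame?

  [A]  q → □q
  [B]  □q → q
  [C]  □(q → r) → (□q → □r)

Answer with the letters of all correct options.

R is not reflexive: not 0 R 0.
R is not a subset of the identity: 1 R 2 with 1 ≠ 2.
(A) q → □q is valid only on frames where every R-edge is a self-loop. Here R ⊄ identity — not valid.
(B) □q → q (axiom T) characterises the reflexive frames. R is not reflexive — not valid.
(C) this is just K, valid on every normal frame.

C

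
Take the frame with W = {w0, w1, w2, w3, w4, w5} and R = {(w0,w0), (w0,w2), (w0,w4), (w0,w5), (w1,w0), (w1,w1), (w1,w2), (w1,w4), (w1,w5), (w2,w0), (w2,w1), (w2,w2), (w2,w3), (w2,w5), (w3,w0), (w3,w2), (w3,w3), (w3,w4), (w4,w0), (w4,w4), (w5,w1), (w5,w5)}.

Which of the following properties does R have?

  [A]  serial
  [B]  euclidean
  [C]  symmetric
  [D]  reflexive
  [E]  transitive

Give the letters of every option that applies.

A, D

(A) serial: every world has an R-successor.
(B) not euclidean: w0 R w2 and w0 R w4 but not w2 R w4.
(C) not symmetric: w0 R w5 but not w5 R w0.
(D) reflexive: each world relates to itself.
(E) not transitive: w0 R w2 and w2 R w1 but not w0 R w1.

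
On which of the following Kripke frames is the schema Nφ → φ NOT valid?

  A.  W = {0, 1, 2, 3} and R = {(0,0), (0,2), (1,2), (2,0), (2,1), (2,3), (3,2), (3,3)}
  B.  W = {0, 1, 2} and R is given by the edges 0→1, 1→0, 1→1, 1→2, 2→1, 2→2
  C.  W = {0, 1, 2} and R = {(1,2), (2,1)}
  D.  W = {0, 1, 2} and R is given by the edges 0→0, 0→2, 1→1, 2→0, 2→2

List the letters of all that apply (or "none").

A, B, C

The schema Nφ → φ is axiom T; it is valid on a frame iff R is reflexive.
(A) R is not reflexive (not 1 R 1), so the schema fails here.
(B) R is not reflexive (not 0 R 0), so the schema fails here.
(C) R is not reflexive (not 0 R 0), so the schema fails here.
(D) R is reflexive (each world relates to itself), so the schema is valid here.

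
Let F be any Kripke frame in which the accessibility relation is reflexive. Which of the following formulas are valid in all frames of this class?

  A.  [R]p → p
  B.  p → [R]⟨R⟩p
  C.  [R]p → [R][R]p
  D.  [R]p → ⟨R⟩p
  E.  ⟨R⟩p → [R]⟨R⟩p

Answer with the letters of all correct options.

A, D

A reflexive relation is serial.
(A) [R]p → p is axiom T; it is valid on a frame exactly when R is reflexive. Every such R is reflexive, so valid.
(B) p → [R]⟨R⟩p is axiom B; it is valid on a frame exactly when R is symmetric. Such an R need not be symmetric, so not valid.
(C) [R]p → [R][R]p is axiom 4, which corresponds to transitivity. Such an R need not be transitive — not valid.
(D) [R]p → ⟨R⟩p is axiom D; it is valid on a frame exactly when R is serial. Every such R is serial, so valid.
(E) ⟨R⟩p → [R]⟨R⟩p is axiom 5, which corresponds to the euclidean property. Such an R need not be euclidean — not valid.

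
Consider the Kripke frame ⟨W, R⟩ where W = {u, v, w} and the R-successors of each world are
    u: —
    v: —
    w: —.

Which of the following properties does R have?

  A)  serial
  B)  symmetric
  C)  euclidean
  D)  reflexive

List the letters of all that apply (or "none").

(A) not serial: u has no R-successor.
(B) symmetric: every R-edge is matched by its reverse.
(C) euclidean: any two R-successors of the same world are R-related.
(D) not reflexive: not u R u.

B, C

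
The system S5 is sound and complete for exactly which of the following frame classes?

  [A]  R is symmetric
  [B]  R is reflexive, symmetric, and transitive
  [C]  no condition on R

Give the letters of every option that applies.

B

(A) this class determines KB, not S5.
(B) S5 is sound and complete for exactly this class.
(C) this class determines K, not S5.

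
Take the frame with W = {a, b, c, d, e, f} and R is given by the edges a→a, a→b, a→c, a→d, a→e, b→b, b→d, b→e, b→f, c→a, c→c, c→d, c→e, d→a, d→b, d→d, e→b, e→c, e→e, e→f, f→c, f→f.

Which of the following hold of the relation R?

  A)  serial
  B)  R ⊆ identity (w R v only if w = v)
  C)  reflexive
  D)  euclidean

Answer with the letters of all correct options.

(A) serial: every world has an R-successor.
(B) not ⊆ identity: a R b with a ≠ b.
(C) reflexive: each world relates to itself.
(D) not euclidean: a R b and a R a but not b R a.

A, C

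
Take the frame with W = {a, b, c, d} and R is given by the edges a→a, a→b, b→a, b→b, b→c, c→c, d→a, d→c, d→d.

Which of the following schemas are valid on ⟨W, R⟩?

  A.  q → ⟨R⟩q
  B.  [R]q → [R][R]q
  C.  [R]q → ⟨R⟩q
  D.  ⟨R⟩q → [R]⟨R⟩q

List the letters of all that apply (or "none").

R is reflexive: each world relates to itself.
R is not transitive: a R b and b R c but not a R c.
R is not euclidean: b R a and b R c but not a R c.
R is serial: every world has an R-successor.
(A) q → ⟨R⟩q is the dual of axiom T; it is valid on a frame exactly when R is reflexive. R is reflexive, so valid.
(B) [R]q → [R][R]q (axiom 4) characterises the transitive frames. R is not transitive — not valid.
(C) axiom D: valid iff R is serial. R is serial — valid.
(D) axiom 5: valid iff R is euclidean. R is not euclidean — not valid.

A, C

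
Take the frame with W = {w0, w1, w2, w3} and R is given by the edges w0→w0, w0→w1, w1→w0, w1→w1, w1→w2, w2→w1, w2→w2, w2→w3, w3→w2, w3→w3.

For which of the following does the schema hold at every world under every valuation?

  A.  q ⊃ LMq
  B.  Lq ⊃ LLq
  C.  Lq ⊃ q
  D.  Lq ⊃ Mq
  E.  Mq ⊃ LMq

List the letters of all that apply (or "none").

R is reflexive: each world relates to itself.
R is symmetric: every R-edge is matched by its reverse.
R is not transitive: w0 R w1 and w1 R w2 but not w0 R w2.
R is not euclidean: w1 R w0 and w1 R w2 but not w0 R w2.
R is serial: every world has an R-successor.
(A) axiom B: valid iff R is symmetric. R is symmetric — valid.
(B) Lq ⊃ LLq is axiom 4; it is valid on a frame exactly when R is transitive. R is not transitive, so not valid.
(C) Lq ⊃ q (axiom T) characterises the reflexive frames. R is reflexive — valid.
(D) Lq ⊃ Mq (axiom D) characterises the serial frames. R is serial — valid.
(E) Mq ⊃ LMq (axiom 5) characterises the euclidean frames. R is not euclidean — not valid.

A, C, D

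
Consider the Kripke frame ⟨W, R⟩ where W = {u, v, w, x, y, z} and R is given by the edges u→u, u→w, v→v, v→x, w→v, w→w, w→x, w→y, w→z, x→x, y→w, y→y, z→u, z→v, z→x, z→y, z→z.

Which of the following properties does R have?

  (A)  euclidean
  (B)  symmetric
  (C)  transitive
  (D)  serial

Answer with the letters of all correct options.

(A) not euclidean: u R w and u R u but not w R u.
(B) not symmetric: u R w but not w R u.
(C) not transitive: u R w and w R v but not u R v.
(D) serial: every world has an R-successor.

D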